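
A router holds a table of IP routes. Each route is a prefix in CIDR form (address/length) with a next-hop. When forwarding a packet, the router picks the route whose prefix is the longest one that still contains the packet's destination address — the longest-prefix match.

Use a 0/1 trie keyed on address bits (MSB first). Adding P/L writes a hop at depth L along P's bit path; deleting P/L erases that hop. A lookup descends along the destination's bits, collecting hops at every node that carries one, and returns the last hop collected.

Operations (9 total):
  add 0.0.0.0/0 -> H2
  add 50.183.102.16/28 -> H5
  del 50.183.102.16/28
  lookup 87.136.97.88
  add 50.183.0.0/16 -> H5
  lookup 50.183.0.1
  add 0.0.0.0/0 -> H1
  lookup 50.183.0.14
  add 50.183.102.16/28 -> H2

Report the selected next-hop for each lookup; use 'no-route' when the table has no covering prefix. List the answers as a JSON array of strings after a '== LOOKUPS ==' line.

Process each operation:
  add 0.0.0.0/0 -> H2 at depth 0
  add 50.183.102.16/28 -> H5 at depth 28
  - 50.183.102.16/28 clear@28
  lookup 87.136.97.88: bits 0 walk d0:H2→d1:- -> H2
  add 50.183.0.0/16 -> H5 at depth 16
  lookup 50.183.0.1: bits 00110010101101110 walk d0:H2→d1:-→d2:-→d3:-→d4:-→d5:-→d6:-→d7:-→d8:-→d9:-→d10:-→d11:-→d12:-→d13:-→d14:-→d15:-→d16:H5→d17:- -> H5
  add 0.0.0.0/0 -> H1 at depth 0
  lookup 50.183.0.14: bits 00110010101101110 walk d0:H1→d1:-→d2:-→d3:-→d4:-→d5:-→d6:-→d7:-→d8:-→d9:-→d10:-→d11:-→d12:-→d13:-→d14:-→d15:-→d16:H5→d17:- -> H5
  add 50.183.102.16/28 -> H2 at depth 28

== LOOKUPS ==
["H2","H5","H5"]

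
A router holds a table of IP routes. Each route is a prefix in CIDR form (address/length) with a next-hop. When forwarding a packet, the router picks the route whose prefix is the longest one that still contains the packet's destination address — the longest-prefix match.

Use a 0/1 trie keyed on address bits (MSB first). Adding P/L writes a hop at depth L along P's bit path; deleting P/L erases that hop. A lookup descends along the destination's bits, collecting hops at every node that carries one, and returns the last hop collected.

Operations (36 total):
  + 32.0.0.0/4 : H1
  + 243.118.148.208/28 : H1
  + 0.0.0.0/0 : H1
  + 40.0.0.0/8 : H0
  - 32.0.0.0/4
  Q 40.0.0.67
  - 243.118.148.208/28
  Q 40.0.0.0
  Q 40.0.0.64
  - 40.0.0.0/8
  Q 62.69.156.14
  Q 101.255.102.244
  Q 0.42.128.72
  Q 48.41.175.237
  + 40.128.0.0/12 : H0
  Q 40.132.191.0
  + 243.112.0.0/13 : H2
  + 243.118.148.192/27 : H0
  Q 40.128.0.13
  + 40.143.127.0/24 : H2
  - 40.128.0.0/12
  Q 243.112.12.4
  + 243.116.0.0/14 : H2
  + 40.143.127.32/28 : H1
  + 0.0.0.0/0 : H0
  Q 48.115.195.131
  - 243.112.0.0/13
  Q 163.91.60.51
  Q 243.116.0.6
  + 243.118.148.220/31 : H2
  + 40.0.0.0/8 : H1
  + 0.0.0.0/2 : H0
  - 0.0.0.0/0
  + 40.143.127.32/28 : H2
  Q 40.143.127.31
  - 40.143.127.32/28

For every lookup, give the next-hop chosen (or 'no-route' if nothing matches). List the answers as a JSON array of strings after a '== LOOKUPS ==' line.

Process each operation:
  add 32.0.0.0/4 -> H1 at depth 4
  add 243.118.148.208/28 -> H1 at depth 28
  add 0.0.0.0/0 -> H1 at depth 0
  add 40.0.0.0/8 -> H0 at depth 8
  del 32.0.0.0/4 (clear depth 4)
  ? 40.0.0.67  path d0:H1→d1:-→d2:-→d3:-→d4:-→d5:-→d6:-→d7:-→d8:H0  best=H0
  del 243.118.148.208/28 (clear depth 28)
  ? 40.0.0.0  path d0:H1→d1:-→d2:-→d3:-→d4:-→d5:-→d6:-→d7:-→d8:H0  best=H0
  ? 40.0.0.64  path d0:H1→d1:-→d2:-→d3:-→d4:-→d5:-→d6:-→d7:-→d8:H0  best=H0
  del 40.0.0.0/8 (clear depth 8)
  ? 62.69.156.14  path d0:H1→d1:-→d2:-→d3:-  best=H1
  ? 101.255.102.244  path d0:H1→d1:-  best=H1
  ? 0.42.128.72  path d0:H1→d1:-→d2:-  best=H1
  ? 48.41.175.237  path d0:H1→d1:-→d2:-→d3:-  best=H1
  add 40.128.0.0/12 -> H0 at depth 12
  ? 40.132.191.0  path d0:H1→d1:-→d2:-→d3:-→d4:-→d5:-→d6:-→d7:-→d8:-→d9:-→d10:-→d11:-→d12:H0  best=H0
  add 243.112.0.0/13 -> H2 at depth 13
  add 243.118.148.192/27 -> H0 at depth 27
  ? 40.128.0.13  path d0:H1→d1:-→d2:-→d3:-→d4:-→d5:-→d6:-→d7:-→d8:-→d9:-→d10:-→d11:-→d12:H0  best=H0
  add 40.143.127.0/24 -> H2 at depth 24
  del 40.128.0.0/12 (clear depth 12)
  ? 243.112.12.4  path d0:H1→d1:-→d2:-→d3:-→d4:-→d5:-→d6:-→d7:-→d8:-→d9:-→d10:-→d11:-→d12:-→d13:H2  best=H2
  add 243.116.0.0/14 -> H2 at depth 14
  add 40.143.127.32/28 -> H1 at depth 28
  add 0.0.0.0/0 -> H0 at depth 0
  ? 48.115.195.131  path d0:H0→d1:-→d2:-→d3:-  best=H0
  del 243.112.0.0/13 (clear depth 13)
  ? 163.91.60.51  path d0:H0→d1:-  best=H0
  ? 243.116.0.6  path d0:H0→d1:-→d2:-→d3:-→d4:-→d5:-→d6:-→d7:-→d8:-→d9:-→d10:-→d11:-→d12:-→d13:-→d14:H2  best=H2
  add 243.118.148.220/31 -> H2 at depth 31
  add 40.0.0.0/8 -> H1 at depth 8
  add 0.0.0.0/2 -> H0 at depth 2
  del 0.0.0.0/0 (clear depth 0)
  add 40.143.127.32/28 -> H2 at depth 28
  ? 40.143.127.31  path d0:-→d1:-→d2:H0→d3:-→d4:-→d5:-→d6:-→d7:-→d8:H1→d9:-→d10:-→d11:-→d12:-→d13:-→d14:-→d15:-→d16:-→d17:-→d18:-→d19:-→d20:-→d21:-→d22:-→d23:-→d24:H2→d25:-→d26:-  best=H2
  del 40.143.127.32/28 (clear depth 28)

== LOOKUPS ==
["H0","H0","H0","H1","H1","H1","H1","H0","H0","H2","H0","H0","H2","H2"]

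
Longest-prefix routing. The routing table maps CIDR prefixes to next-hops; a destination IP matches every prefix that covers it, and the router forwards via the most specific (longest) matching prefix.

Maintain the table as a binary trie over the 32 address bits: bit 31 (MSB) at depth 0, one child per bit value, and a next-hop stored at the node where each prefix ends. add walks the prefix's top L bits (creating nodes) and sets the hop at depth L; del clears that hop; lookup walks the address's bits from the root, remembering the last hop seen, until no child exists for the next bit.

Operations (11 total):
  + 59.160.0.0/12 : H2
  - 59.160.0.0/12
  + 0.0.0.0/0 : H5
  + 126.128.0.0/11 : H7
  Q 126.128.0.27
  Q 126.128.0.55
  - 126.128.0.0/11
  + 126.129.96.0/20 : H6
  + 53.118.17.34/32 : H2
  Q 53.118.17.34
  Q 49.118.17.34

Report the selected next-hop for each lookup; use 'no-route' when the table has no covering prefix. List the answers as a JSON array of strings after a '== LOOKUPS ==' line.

Process each operation:
  add 59.160.0.0/12 -> H2 at depth 12
  - 59.160.0.0/12 clear@12
  add 0.0.0.0/0 -> H5 at depth 0
  add 126.128.0.0/11 -> H7 at depth 11
  Q 126.128.0.27: descend 01111110100 ; hops seen [H5,H7] ; pick H7
  Q 126.128.0.55: descend 01111110100 ; hops seen [H5,H7] ; pick H7
  - 126.128.0.0/11 clear@11
  add 126.129.96.0/20 -> H6 at depth 20
  add 53.118.17.34/32 -> H2 at depth 32
  Q 53.118.17.34: descend 00110101011101100001000100100010 ; hops seen [H5,H2] ; pick H2
  Q 49.118.17.34: descend 00110 ; hops seen [H5] ; pick H5

== LOOKUPS ==
["H7","H7","H2","H5"]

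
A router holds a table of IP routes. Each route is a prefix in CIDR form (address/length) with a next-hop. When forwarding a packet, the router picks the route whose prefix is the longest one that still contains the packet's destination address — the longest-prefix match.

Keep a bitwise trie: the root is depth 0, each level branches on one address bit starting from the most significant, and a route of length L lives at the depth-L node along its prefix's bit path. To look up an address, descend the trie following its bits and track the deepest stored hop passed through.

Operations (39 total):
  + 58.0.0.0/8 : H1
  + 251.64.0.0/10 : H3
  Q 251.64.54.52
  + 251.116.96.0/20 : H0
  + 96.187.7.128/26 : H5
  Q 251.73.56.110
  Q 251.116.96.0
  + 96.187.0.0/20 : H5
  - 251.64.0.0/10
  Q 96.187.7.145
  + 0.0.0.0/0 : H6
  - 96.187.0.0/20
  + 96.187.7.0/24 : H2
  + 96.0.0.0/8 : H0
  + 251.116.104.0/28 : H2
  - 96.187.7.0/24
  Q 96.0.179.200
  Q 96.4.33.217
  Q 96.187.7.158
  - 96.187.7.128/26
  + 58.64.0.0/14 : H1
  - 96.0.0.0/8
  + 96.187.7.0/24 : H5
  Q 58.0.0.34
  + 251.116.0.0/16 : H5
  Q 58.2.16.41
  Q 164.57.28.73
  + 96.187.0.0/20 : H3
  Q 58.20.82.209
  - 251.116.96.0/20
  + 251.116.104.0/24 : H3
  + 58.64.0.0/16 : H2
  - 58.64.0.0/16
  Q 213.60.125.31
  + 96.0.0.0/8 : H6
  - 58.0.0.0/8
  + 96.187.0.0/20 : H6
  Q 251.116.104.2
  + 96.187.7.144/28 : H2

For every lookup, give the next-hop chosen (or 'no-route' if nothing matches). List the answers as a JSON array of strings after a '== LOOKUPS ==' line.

Process each operation:
  + 58.0.0.0/8 (H1) depth=8
  + 251.64.0.0/10 (H3) depth=10
  ? 251.64.54.52  path d0:-→d1:-→d2:-→d3:-→d4:-→d5:-→d6:-→d7:-→d8:-→d9:-→d10:H3  best=H3
  + 251.116.96.0/20 (H0) depth=20
  + 96.187.7.128/26 (H5) depth=26
  ? 251.73.56.110  path d0:-→d1:-→d2:-→d3:-→d4:-→d5:-→d6:-→d7:-→d8:-→d9:-→d10:H3  best=H3
  ? 251.116.96.0  path d0:-→d1:-→d2:-→d3:-→d4:-→d5:-→d6:-→d7:-→d8:-→d9:-→d10:H3→d11:-→d12:-→d13:-→d14:-→d15:-→d16:-→d17:-→d18:-→d19:-→d20:H0  best=H0
  + 96.187.0.0/20 (H5) depth=20
  - 251.64.0.0/10 clear@10
  ? 96.187.7.145  path d0:-→d1:-→d2:-→d3:-→d4:-→d5:-→d6:-→d7:-→d8:-→d9:-→d10:-→d11:-→d12:-→d13:-→d14:-→d15:-→d16:-→d17:-→d18:-→d19:-→d20:H5→d21:-→d22:-→d23:-→d24:-→d25:-→d26:H5  best=H5
  + 0.0.0.0/0 (H6) depth=0
  - 96.187.0.0/20 clear@20
  + 96.187.7.0/24 (H2) depth=24
  + 96.0.0.0/8 (H0) depth=8
  + 251.116.104.0/28 (H2) depth=28
  - 96.187.7.0/24 clear@24
  ? 96.0.179.200  path d0:H6→d1:-→d2:-→d3:-→d4:-→d5:-→d6:-→d7:-→d8:H0  best=H0
  ? 96.4.33.217  path d0:H6→d1:-→d2:-→d3:-→d4:-→d5:-→d6:-→d7:-→d8:H0  best=H0
  ? 96.187.7.158  path d0:H6→d1:-→d2:-→d3:-→d4:-→d5:-→d6:-→d7:-→d8:H0→d9:-→d10:-→d11:-→d12:-→d13:-→d14:-→d15:-→d16:-→d17:-→d18:-→d19:-→d20:-→d21:-→d22:-→d23:-→d24:-→d25:-→d26:H5  best=H5
  - 96.187.7.128/26 clear@26
  + 58.64.0.0/14 (H1) depth=14
  - 96.0.0.0/8 clear@8
  + 96.187.7.0/24 (H5) depth=24
  ? 58.0.0.34  path d0:H6→d1:-→d2:-→d3:-→d4:-→d5:-→d6:-→d7:-→d8:H1→d9:-  best=H1
  + 251.116.0.0/16 (H5) depth=16
  ? 58.2.16.41  path d0:H6→d1:-→d2:-→d3:-→d4:-→d5:-→d6:-→d7:-→d8:H1→d9:-  best=H1
  ? 164.57.28.73  path d0:H6→d1:-  best=H6
  + 96.187.0.0/20 (H3) depth=20
  ? 58.20.82.209  path d0:H6→d1:-→d2:-→d3:-→d4:-→d5:-→d6:-→d7:-→d8:H1→d9:-  best=H1
  - 251.116.96.0/20 clear@20
  + 251.116.104.0/24 (H3) depth=24
  + 58.64.0.0/16 (H2) depth=16
  - 58.64.0.0/16 clear@16
  ? 213.60.125.31  path d0:H6→d1:-→d2:-  best=H6
  + 96.0.0.0/8 (H6) depth=8
  - 58.0.0.0/8 clear@8
  + 96.187.0.0/20 (H6) depth=20
  ? 251.116.104.2  path d0:H6→d1:-→d2:-→d3:-→d4:-→d5:-→d6:-→d7:-→d8:-→d9:-→d10:-→d11:-→d12:-→d13:-→d14:-→d15:-→d16:H5→d17:-→d18:-→d19:-→d20:-→d21:-→d22:-→d23:-→d24:H3→d25:-→d26:-→d27:-→d28:H2  best=H2
  + 96.187.7.144/28 (H2) depth=28

== LOOKUPS ==
["H3","H3","H0","H5","H0","H0","H5","H1","H1","H6","H1","H6","H2"]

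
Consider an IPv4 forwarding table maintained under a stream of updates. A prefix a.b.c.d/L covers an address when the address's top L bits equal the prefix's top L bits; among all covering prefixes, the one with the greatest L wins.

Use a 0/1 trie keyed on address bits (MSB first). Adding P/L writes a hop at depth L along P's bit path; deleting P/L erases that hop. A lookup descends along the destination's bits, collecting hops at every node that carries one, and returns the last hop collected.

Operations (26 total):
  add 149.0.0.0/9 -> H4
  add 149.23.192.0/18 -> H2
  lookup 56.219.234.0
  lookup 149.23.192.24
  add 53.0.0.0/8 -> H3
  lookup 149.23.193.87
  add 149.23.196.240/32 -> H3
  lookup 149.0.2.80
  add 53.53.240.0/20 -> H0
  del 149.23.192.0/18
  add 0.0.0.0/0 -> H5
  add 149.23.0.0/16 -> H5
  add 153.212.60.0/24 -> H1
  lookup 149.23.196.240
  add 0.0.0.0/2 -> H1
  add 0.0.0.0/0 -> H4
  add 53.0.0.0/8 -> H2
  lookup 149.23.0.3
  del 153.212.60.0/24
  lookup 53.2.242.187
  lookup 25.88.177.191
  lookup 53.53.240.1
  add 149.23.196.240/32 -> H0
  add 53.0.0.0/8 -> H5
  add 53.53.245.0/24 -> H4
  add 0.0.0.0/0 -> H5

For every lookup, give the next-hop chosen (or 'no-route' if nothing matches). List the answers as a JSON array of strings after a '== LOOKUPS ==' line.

Process each operation:
  + 149.0.0.0/9 (H4) depth=9
  + 149.23.192.0/18 (H2) depth=18
  Q 56.219.234.0: descend ε ; hops seen [∅] ; pick no-route
  Q 149.23.192.24: descend 100101010001011111 ; hops seen [H4,H2] ; pick H2
  + 53.0.0.0/8 (H3) depth=8
  Q 149.23.193.87: descend 100101010001011111 ; hops seen [H4,H2] ; pick H2
  + 149.23.196.240/32 (H3) depth=32
  Q 149.0.2.80: descend 10010101000 ; hops seen [H4] ; pick H4
  + 53.53.240.0/20 (H0) depth=20
  del 149.23.192.0/18 (clear depth 18)
  + 0.0.0.0/0 (H5) depth=0
  + 149.23.0.0/16 (H5) depth=16
  + 153.212.60.0/24 (H1) depth=24
  Q 149.23.196.240: descend 10010101000101111100010011110000 ; hops seen [H5,H4,H5,H3] ; pick H3
  + 0.0.0.0/2 (H1) depth=2
  + 0.0.0.0/0 (H4) depth=0
  + 53.0.0.0/8 (H2) depth=8
  Q 149.23.0.3: descend 1001010100010111 ; hops seen [H4,H4,H5] ; pick H5
  del 153.212.60.0/24 (clear depth 24)
  Q 53.2.242.187: descend 0011010100 ; hops seen [H4,H1,H2] ; pick H2
  Q 25.88.177.191: descend 00 ; hops seen [H4,H1] ; pick H1
  Q 53.53.240.1: descend 00110101001101011111 ; hops seen [H4,H1,H2,H0] ; pick H0
  + 149.23.196.240/32 (H0) depth=32
  + 53.0.0.0/8 (H5) depth=8
  + 53.53.245.0/24 (H4) depth=24
  + 0.0.0.0/0 (H5) depth=0

== LOOKUPS ==
["no-route","H2","H2","H4","H3","H5","H2","H1","H0"]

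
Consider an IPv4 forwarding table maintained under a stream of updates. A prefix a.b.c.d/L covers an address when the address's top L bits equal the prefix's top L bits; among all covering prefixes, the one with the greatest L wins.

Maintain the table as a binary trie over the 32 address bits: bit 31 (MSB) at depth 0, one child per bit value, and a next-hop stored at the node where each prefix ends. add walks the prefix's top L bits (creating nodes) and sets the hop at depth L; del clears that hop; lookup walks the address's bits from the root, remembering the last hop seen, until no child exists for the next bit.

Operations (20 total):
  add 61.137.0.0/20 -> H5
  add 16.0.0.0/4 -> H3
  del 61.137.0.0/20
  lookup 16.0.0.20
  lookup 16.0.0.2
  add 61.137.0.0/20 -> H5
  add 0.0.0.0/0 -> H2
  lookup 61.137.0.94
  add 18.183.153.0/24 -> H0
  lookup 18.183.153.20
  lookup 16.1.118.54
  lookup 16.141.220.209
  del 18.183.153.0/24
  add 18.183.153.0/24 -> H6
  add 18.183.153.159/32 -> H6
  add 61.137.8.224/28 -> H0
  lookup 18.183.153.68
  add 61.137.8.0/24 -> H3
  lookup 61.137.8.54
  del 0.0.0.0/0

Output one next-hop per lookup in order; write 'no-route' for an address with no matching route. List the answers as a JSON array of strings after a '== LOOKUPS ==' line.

Process each operation:
  add 61.137.0.0/20 -> H5 at depth 20
  add 16.0.0.0/4 -> H3 at depth 4
  - 61.137.0.0/20 clear@20
  ? 16.0.0.20  path d0:-→d1:-→d2:-→d3:-→d4:H3  best=H3
  ? 16.0.0.2  path d0:-→d1:-→d2:-→d3:-→d4:H3  best=H3
  add 61.137.0.0/20 -> H5 at depth 20
  add 0.0.0.0/0 -> H2 at depth 0
  ? 61.137.0.94  path d0:H2→d1:-→d2:-→d3:-→d4:-→d5:-→d6:-→d7:-→d8:-→d9:-→d10:-→d11:-→d12:-→d13:-→d14:-→d15:-→d16:-→d17:-→d18:-→d19:-→d20:H5  best=H5
  add 18.183.153.0/24 -> H0 at depth 24
  ? 18.183.153.20  path d0:H2→d1:-→d2:-→d3:-→d4:H3→d5:-→d6:-→d7:-→d8:-→d9:-→d10:-→d11:-→d12:-→d13:-→d14:-→d15:-→d16:-→d17:-→d18:-→d19:-→d20:-→d21:-→d22:-→d23:-→d24:H0  best=H0
  ? 16.1.118.54  path d0:H2→d1:-→d2:-→d3:-→d4:H3→d5:-→d6:-  best=H3
  ? 16.141.220.209  path d0:H2→d1:-→d2:-→d3:-→d4:H3→d5:-→d6:-  best=H3
  - 18.183.153.0/24 clear@24
  add 18.183.153.0/24 -> H6 at depth 24
  add 18.183.153.159/32 -> H6 at depth 32
  add 61.137.8.224/28 -> H0 at depth 28
  ? 18.183.153.68  path d0:H2→d1:-→d2:-→d3:-→d4:H3→d5:-→d6:-→d7:-→d8:-→d9:-→d10:-→d11:-→d12:-→d13:-→d14:-→d15:-→d16:-→d17:-→d18:-→d19:-→d20:-→d21:-→d22:-→d23:-→d24:H6  best=H6
  add 61.137.8.0/24 -> H3 at depth 24
  ? 61.137.8.54  path d0:H2→d1:-→d2:-→d3:-→d4:-→d5:-→d6:-→d7:-→d8:-→d9:-→d10:-→d11:-→d12:-→d13:-→d14:-→d15:-→d16:-→d17:-→d18:-→d19:-→d20:H5→d21:-→d22:-→d23:-→d24:H3  best=H3
  - 0.0.0.0/0 clear@0

== LOOKUPS ==
["H3","H3","H5","H0","H3","H3","H6","H3"]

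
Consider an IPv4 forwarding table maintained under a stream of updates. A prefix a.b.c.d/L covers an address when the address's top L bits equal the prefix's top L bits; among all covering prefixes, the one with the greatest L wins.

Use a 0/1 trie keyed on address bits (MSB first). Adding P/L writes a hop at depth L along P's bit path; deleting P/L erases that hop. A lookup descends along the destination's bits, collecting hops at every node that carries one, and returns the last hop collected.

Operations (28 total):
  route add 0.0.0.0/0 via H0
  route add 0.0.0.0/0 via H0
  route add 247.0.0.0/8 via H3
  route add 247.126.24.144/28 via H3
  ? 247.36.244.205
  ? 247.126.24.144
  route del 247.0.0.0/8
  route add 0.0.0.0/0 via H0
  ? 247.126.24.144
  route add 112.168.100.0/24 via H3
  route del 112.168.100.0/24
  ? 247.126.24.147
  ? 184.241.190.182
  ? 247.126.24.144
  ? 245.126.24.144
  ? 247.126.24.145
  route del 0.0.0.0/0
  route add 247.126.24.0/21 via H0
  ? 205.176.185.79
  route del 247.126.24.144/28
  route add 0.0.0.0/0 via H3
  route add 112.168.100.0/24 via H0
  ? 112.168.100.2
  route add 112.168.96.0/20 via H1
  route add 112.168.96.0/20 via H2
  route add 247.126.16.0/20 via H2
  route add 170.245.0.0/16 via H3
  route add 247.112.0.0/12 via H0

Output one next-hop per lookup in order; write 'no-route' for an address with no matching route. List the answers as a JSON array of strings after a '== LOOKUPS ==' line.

Trace:
  add 0.0.0.0/0 -> H0 at depth 0
  add 0.0.0.0/0 -> H0 at depth 0
  add 247.0.0.0/8 -> H3 at depth 8
  add 247.126.24.144/28 -> H3 at depth 28
  Q 247.36.244.205: descend 111101110 ; hops seen [H0,H3] ; pick H3
  Q 247.126.24.144: descend 1111011101111110000110001001 ; hops seen [H0,H3,H3] ; pick H3
  del 247.0.0.0/8 (clear depth 8)
  add 0.0.0.0/0 -> H0 at depth 0
  Q 247.126.24.144: descend 1111011101111110000110001001 ; hops seen [H0,H3] ; pick H3
  add 112.168.100.0/24 -> H3 at depth 24
  del 112.168.100.0/24 (clear depth 24)
  Q 247.126.24.147: descend 1111011101111110000110001001 ; hops seen [H0,H3] ; pick H3
  Q 184.241.190.182: descend 1 ; hops seen [H0] ; pick H0
  Q 247.126.24.144: descend 1111011101111110000110001001 ; hops seen [H0,H3] ; pick H3
  Q 245.126.24.144: descend 111101 ; hops seen [H0] ; pick H0
  Q 247.126.24.145: descend 1111011101111110000110001001 ; hops seen [H0,H3] ; pick H3
  del 0.0.0.0/0 (clear depth 0)
  add 247.126.24.0/21 -> H0 at depth 21
  Q 205.176.185.79: descend 11 ; hops seen [∅] ; pick no-route
  del 247.126.24.144/28 (clear depth 28)
  add 0.0.0.0/0 -> H3 at depth 0
  add 112.168.100.0/24 -> H0 at depth 24
  Q 112.168.100.2: descend 011100001010100001100100 ; hops seen [H3,H0] ; pick H0
  add 112.168.96.0/20 -> H1 at depth 20
  add 112.168.96.0/20 -> H2 at depth 20
  add 247.126.16.0/20 -> H2 at depth 20
  add 170.245.0.0/16 -> H3 at depth 16
  add 247.112.0.0/12 -> H0 at depth 12

== LOOKUPS ==
["H3","H3","H3","H3","H0","H3","H0","H3","no-route","H0"]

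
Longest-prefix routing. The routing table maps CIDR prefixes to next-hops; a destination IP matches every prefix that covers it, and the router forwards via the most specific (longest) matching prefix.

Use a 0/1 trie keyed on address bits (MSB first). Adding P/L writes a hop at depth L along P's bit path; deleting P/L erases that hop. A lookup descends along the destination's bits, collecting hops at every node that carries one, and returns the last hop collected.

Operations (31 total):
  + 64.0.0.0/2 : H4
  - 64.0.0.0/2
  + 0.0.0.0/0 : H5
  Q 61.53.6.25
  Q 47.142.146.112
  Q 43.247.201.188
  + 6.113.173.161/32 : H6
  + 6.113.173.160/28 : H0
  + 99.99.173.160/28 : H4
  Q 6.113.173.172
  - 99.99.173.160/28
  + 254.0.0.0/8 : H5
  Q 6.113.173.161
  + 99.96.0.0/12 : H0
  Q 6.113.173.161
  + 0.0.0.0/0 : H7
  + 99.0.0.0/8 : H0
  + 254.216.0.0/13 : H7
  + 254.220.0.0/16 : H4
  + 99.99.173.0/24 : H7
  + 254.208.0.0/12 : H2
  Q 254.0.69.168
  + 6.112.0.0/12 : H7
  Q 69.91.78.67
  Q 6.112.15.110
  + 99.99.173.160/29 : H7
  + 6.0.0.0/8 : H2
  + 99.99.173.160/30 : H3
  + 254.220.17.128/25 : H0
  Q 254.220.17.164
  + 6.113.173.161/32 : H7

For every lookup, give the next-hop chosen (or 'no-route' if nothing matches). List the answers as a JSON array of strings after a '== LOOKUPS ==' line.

Trace:
  add 64.0.0.0/2 -> H4 at depth 2
  del 64.0.0.0/2 (clear depth 2)
  add 0.0.0.0/0 -> H5 at depth 0
  lookup 61.53.6.25: bits 0 walk d0:H5→d1:- -> H5
  lookup 47.142.146.112: bits 0 walk d0:H5→d1:- -> H5
  lookup 43.247.201.188: bits 0 walk d0:H5→d1:- -> H5
  add 6.113.173.161/32 -> H6 at depth 32
  add 6.113.173.160/28 -> H0 at depth 28
  add 99.99.173.160/28 -> H4 at depth 28
  lookup 6.113.173.172: bits 0000011001110001101011011010 walk d0:H5→d1:-→d2:-→d3:-→d4:-→d5:-→d6:-→d7:-→d8:-→d9:-→d10:-→d11:-→d12:-→d13:-→d14:-→d15:-→d16:-→d17:-→d18:-→d19:-→d20:-→d21:-→d22:-→d23:-→d24:-→d25:-→d26:-→d27:-→d28:H0 -> H0
  del 99.99.173.160/28 (clear depth 28)
  add 254.0.0.0/8 -> H5 at depth 8
  lookup 6.113.173.161: bits 00000110011100011010110110100001 walk d0:H5→d1:-→d2:-→d3:-→d4:-→d5:-→d6:-→d7:-→d8:-→d9:-→d10:-→d11:-→d12:-→d13:-→d14:-→d15:-→d16:-→d17:-→d18:-→d19:-→d20:-→d21:-→d22:-→d23:-→d24:-→d25:-→d26:-→d27:-→d28:H0→d29:-→d30:-→d31:-→d32:H6 -> H6
  add 99.96.0.0/12 -> H0 at depth 12
  lookup 6.113.173.161: bits 00000110011100011010110110100001 walk d0:H5→d1:-→d2:-→d3:-→d4:-→d5:-→d6:-→d7:-→d8:-→d9:-→d10:-→d11:-→d12:-→d13:-→d14:-→d15:-→d16:-→d17:-→d18:-→d19:-→d20:-→d21:-→d22:-→d23:-→d24:-→d25:-→d26:-→d27:-→d28:H0→d29:-→d30:-→d31:-→d32:H6 -> H6
  add 0.0.0.0/0 -> H7 at depth 0
  add 99.0.0.0/8 -> H0 at depth 8
  add 254.216.0.0/13 -> H7 at depth 13
  add 254.220.0.0/16 -> H4 at depth 16
  add 99.99.173.0/24 -> H7 at depth 24
  add 254.208.0.0/12 -> H2 at depth 12
  lookup 254.0.69.168: bits 11111110 walk d0:H7→d1:-→d2:-→d3:-→d4:-→d5:-→d6:-→d7:-→d8:H5 -> H5
  add 6.112.0.0/12 -> H7 at depth 12
  lookup 69.91.78.67: bits 01 walk d0:H7→d1:-→d2:- -> H7
  lookup 6.112.15.110: bits 000001100111000 walk d0:H7→d1:-→d2:-→d3:-→d4:-→d5:-→d6:-→d7:-→d8:-→d9:-→d10:-→d11:-→d12:H7→d13:-→d14:-→d15:- -> H7
  add 99.99.173.160/29 -> H7 at depth 29
  add 6.0.0.0/8 -> H2 at depth 8
  add 99.99.173.160/30 -> H3 at depth 30
  add 254.220.17.128/25 -> H0 at depth 25
  lookup 254.220.17.164: bits 1111111011011100000100011 walk d0:H7→d1:-→d2:-→d3:-→d4:-→d5:-→d6:-→d7:-→d8:H5→d9:-→d10:-→d11:-→d12:H2→d13:H7→d14:-→d15:-→d16:H4→d17:-→d18:-→d19:-→d20:-→d21:-→d22:-→d23:-→d24:-→d25:H0 -> H0
  add 6.113.173.161/32 -> H7 at depth 32

== LOOKUPS ==
["H5","H5","H5","H0","H6","H6","H5","H7","H7","H0"]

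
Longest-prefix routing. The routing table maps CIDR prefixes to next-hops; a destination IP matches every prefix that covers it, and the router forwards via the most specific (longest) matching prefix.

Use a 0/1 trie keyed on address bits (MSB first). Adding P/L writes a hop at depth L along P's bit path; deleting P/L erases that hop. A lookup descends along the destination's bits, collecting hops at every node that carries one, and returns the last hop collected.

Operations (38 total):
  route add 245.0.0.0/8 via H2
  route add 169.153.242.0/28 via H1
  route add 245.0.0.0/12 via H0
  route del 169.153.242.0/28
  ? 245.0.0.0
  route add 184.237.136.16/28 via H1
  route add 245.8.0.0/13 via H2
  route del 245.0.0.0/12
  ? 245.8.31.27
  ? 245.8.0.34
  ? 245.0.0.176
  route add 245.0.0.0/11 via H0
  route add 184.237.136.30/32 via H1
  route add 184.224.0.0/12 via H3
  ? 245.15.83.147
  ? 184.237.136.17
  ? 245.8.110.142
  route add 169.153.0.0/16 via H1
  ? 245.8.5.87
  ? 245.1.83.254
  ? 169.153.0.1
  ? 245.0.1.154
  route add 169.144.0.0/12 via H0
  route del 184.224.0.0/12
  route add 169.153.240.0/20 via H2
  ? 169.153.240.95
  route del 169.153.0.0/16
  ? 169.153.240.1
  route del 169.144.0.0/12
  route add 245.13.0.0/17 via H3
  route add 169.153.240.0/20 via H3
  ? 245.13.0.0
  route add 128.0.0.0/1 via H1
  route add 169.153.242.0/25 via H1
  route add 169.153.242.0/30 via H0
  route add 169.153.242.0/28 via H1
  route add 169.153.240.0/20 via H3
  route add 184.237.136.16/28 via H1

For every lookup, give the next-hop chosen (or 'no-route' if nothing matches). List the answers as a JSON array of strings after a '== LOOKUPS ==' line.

Process each operation:
  add 245.0.0.0/8 -> H2 at depth 8
  add 169.153.242.0/28 -> H1 at depth 28
  add 245.0.0.0/12 -> H0 at depth 12
  - 169.153.242.0/28 clear@28
  ? 245.0.0.0  path d0:-→d1:-→d2:-→d3:-→d4:-→d5:-→d6:-→d7:-→d8:H2→d9:-→d10:-→d11:-→d12:H0  best=H0
  add 184.237.136.16/28 -> H1 at depth 28
  add 245.8.0.0/13 -> H2 at depth 13
  - 245.0.0.0/12 clear@12
  ? 245.8.31.27  path d0:-→d1:-→d2:-→d3:-→d4:-→d5:-→d6:-→d7:-→d8:H2→d9:-→d10:-→d11:-→d12:-→d13:H2  best=H2
  ? 245.8.0.34  path d0:-→d1:-→d2:-→d3:-→d4:-→d5:-→d6:-→d7:-→d8:H2→d9:-→d10:-→d11:-→d12:-→d13:H2  best=H2
  ? 245.0.0.176  path d0:-→d1:-→d2:-→d3:-→d4:-→d5:-→d6:-→d7:-→d8:H2→d9:-→d10:-→d11:-→d12:-  best=H2
  add 245.0.0.0/11 -> H0 at depth 11
  add 184.237.136.30/32 -> H1 at depth 32
  add 184.224.0.0/12 -> H3 at depth 12
  ? 245.15.83.147  path d0:-→d1:-→d2:-→d3:-→d4:-→d5:-→d6:-→d7:-→d8:H2→d9:-→d10:-→d11:H0→d12:-→d13:H2  best=H2
  ? 184.237.136.17  path d0:-→d1:-→d2:-→d3:-→d4:-→d5:-→d6:-→d7:-→d8:-→d9:-→d10:-→d11:-→d12:H3→d13:-→d14:-→d15:-→d16:-→d17:-→d18:-→d19:-→d20:-→d21:-→d22:-→d23:-→d24:-→d25:-→d26:-→d27:-→d28:H1  best=H1
  ? 245.8.110.142  path d0:-→d1:-→d2:-→d3:-→d4:-→d5:-→d6:-→d7:-→d8:H2→d9:-→d10:-→d11:H0→d12:-→d13:H2  best=H2
  add 169.153.0.0/16 -> H1 at depth 16
  ? 245.8.5.87  path d0:-→d1:-→d2:-→d3:-→d4:-→d5:-→d6:-→d7:-→d8:H2→d9:-→d10:-→d11:H0→d12:-→d13:H2  best=H2
  ? 245.1.83.254  path d0:-→d1:-→d2:-→d3:-→d4:-→d5:-→d6:-→d7:-→d8:H2→d9:-→d10:-→d11:H0→d12:-  best=H0
  ? 169.153.0.1  path d0:-→d1:-→d2:-→d3:-→d4:-→d5:-→d6:-→d7:-→d8:-→d9:-→d10:-→d11:-→d12:-→d13:-→d14:-→d15:-→d16:H1  best=H1
  ? 245.0.1.154  path d0:-→d1:-→d2:-→d3:-→d4:-→d5:-→d6:-→d7:-→d8:H2→d9:-→d10:-→d11:H0→d12:-  best=H0
  add 169.144.0.0/12 -> H0 at depth 12
  - 184.224.0.0/12 clear@12
  add 169.153.240.0/20 -> H2 at depth 20
  ? 169.153.240.95  path d0:-→d1:-→d2:-→d3:-→d4:-→d5:-→d6:-→d7:-→d8:-→d9:-→d10:-→d11:-→d12:H0→d13:-→d14:-→d15:-→d16:H1→d17:-→d18:-→d19:-→d20:H2→d21:-→d22:-  best=H2
  - 169.153.0.0/16 clear@16
  ? 169.153.240.1  path d0:-→d1:-→d2:-→d3:-→d4:-→d5:-→d6:-→d7:-→d8:-→d9:-→d10:-→d11:-→d12:H0→d13:-→d14:-→d15:-→d16:-→d17:-→d18:-→d19:-→d20:H2→d21:-→d22:-  best=H2
  - 169.144.0.0/12 clear@12
  add 245.13.0.0/17 -> H3 at depth 17
  add 169.153.240.0/20 -> H3 at depth 20
  ? 245.13.0.0  path d0:-→d1:-→d2:-→d3:-→d4:-→d5:-→d6:-→d7:-→d8:H2→d9:-→d10:-→d11:H0→d12:-→d13:H2→d14:-→d15:-→d16:-→d17:H3  best=H3
  add 128.0.0.0/1 -> H1 at depth 1
  add 169.153.242.0/25 -> H1 at depth 25
  add 169.153.242.0/30 -> H0 at depth 30
  add 169.153.242.0/28 -> H1 at depth 28
  add 169.153.240.0/20 -> H3 at depth 20
  add 184.237.136.16/28 -> H1 at depth 28

== LOOKUPS ==
["H0","H2","H2","H2","H2","H1","H2","H2","H0","H1","H0","H2","H2","H3"]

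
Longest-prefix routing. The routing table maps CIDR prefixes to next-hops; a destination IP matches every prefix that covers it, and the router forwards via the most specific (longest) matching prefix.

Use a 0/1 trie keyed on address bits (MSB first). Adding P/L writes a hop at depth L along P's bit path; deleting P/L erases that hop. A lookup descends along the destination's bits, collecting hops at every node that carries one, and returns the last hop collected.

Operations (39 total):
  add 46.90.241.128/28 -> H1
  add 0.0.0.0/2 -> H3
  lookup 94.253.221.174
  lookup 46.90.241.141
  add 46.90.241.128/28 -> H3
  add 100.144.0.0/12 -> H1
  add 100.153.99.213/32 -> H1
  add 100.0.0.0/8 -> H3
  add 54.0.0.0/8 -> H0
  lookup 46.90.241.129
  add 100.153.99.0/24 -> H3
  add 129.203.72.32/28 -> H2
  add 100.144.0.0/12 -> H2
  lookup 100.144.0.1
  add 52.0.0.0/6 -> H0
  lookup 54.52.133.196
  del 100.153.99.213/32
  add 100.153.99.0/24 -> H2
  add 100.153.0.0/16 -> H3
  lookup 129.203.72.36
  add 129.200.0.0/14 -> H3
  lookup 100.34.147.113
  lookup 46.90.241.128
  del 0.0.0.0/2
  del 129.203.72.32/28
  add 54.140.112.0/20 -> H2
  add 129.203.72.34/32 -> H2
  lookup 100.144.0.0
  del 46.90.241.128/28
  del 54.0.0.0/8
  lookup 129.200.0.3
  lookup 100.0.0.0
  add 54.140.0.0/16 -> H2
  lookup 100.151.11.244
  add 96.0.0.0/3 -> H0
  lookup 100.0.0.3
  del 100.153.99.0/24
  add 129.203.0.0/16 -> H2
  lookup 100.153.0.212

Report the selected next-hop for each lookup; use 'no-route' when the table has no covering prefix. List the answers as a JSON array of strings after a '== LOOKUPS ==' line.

Apply in order:
  add 46.90.241.128/28 -> H1 at depth 28
  add 0.0.0.0/2 -> H3 at depth 2
  ? 94.253.221.174  path d0:-→d1:-  best=no-route
  ? 46.90.241.141  path d0:-→d1:-→d2:H3→d3:-→d4:-→d5:-→d6:-→d7:-→d8:-→d9:-→d10:-→d11:-→d12:-→d13:-→d14:-→d15:-→d16:-→d17:-→d18:-→d19:-→d20:-→d21:-→d22:-→d23:-→d24:-→d25:-→d26:-→d27:-→d28:H1  best=H1
  add 46.90.241.128/28 -> H3 at depth 28
  add 100.144.0.0/12 -> H1 at depth 12
  add 100.153.99.213/32 -> H1 at depth 32
  add 100.0.0.0/8 -> H3 at depth 8
  add 54.0.0.0/8 -> H0 at depth 8
  ? 46.90.241.129  path d0:-→d1:-→d2:H3→d3:-→d4:-→d5:-→d6:-→d7:-→d8:-→d9:-→d10:-→d11:-→d12:-→d13:-→d14:-→d15:-→d16:-→d17:-→d18:-→d19:-→d20:-→d21:-→d22:-→d23:-→d24:-→d25:-→d26:-→d27:-→d28:H3  best=H3
  add 100.153.99.0/24 -> H3 at depth 24
  add 129.203.72.32/28 -> H2 at depth 28
  add 100.144.0.0/12 -> H2 at depth 12
  ? 100.144.0.1  path d0:-→d1:-→d2:-→d3:-→d4:-→d5:-→d6:-→d7:-→d8:H3→d9:-→d10:-→d11:-→d12:H2  best=H2
  add 52.0.0.0/6 -> H0 at depth 6
  ? 54.52.133.196  path d0:-→d1:-→d2:H3→d3:-→d4:-→d5:-→d6:H0→d7:-→d8:H0  best=H0
  del 100.153.99.213/32 (clear depth 32)
  add 100.153.99.0/24 -> H2 at depth 24
  add 100.153.0.0/16 -> H3 at depth 16
  ? 129.203.72.36  path d0:-→d1:-→d2:-→d3:-→d4:-→d5:-→d6:-→d7:-→d8:-→d9:-→d10:-→d11:-→d12:-→d13:-→d14:-→d15:-→d16:-→d17:-→d18:-→d19:-→d20:-→d21:-→d22:-→d23:-→d24:-→d25:-→d26:-→d27:-→d28:H2  best=H2
  add 129.200.0.0/14 -> H3 at depth 14
  ? 100.34.147.113  path d0:-→d1:-→d2:-→d3:-→d4:-→d5:-→d6:-→d7:-→d8:H3  best=H3
  ? 46.90.241.128  path d0:-→d1:-→d2:H3→d3:-→d4:-→d5:-→d6:-→d7:-→d8:-→d9:-→d10:-→d11:-→d12:-→d13:-→d14:-→d15:-→d16:-→d17:-→d18:-→d19:-→d20:-→d21:-→d22:-→d23:-→d24:-→d25:-→d26:-→d27:-→d28:H3  best=H3
  del 0.0.0.0/2 (clear depth 2)
  del 129.203.72.32/28 (clear depth 28)
  add 54.140.112.0/20 -> H2 at depth 20
  add 129.203.72.34/32 -> H2 at depth 32
  ? 100.144.0.0  path d0:-→d1:-→d2:-→d3:-→d4:-→d5:-→d6:-→d7:-→d8:H3→d9:-→d10:-→d11:-→d12:H2  best=H2
  del 46.90.241.128/28 (clear depth 28)
  del 54.0.0.0/8 (clear depth 8)
  ? 129.200.0.3  path d0:-→d1:-→d2:-→d3:-→d4:-→d5:-→d6:-→d7:-→d8:-→d9:-→d10:-→d11:-→d12:-→d13:-→d14:H3  best=H3
  ? 100.0.0.0  path d0:-→d1:-→d2:-→d3:-→d4:-→d5:-→d6:-→d7:-→d8:H3  best=H3
  add 54.140.0.0/16 -> H2 at depth 16
  ? 100.151.11.244  path d0:-→d1:-→d2:-→d3:-→d4:-→d5:-→d6:-→d7:-→d8:H3→d9:-→d10:-→d11:-→d12:H2  best=H2
  add 96.0.0.0/3 -> H0 at depth 3
  ? 100.0.0.3  path d0:-→d1:-→d2:-→d3:H0→d4:-→d5:-→d6:-→d7:-→d8:H3  best=H3
  del 100.153.99.0/24 (clear depth 24)
  add 129.203.0.0/16 -> H2 at depth 16
  ? 100.153.0.212  path d0:-→d1:-→d2:-→d3:H0→d4:-→d5:-→d6:-→d7:-→d8:H3→d9:-→d10:-→d11:-→d12:H2→d13:-→d14:-→d15:-→d16:H3→d17:-  best=H3

== LOOKUPS ==
["no-route","H1","H3","H2","H0","H2","H3","H3","H2","H3","H3","H2","H3","H3"]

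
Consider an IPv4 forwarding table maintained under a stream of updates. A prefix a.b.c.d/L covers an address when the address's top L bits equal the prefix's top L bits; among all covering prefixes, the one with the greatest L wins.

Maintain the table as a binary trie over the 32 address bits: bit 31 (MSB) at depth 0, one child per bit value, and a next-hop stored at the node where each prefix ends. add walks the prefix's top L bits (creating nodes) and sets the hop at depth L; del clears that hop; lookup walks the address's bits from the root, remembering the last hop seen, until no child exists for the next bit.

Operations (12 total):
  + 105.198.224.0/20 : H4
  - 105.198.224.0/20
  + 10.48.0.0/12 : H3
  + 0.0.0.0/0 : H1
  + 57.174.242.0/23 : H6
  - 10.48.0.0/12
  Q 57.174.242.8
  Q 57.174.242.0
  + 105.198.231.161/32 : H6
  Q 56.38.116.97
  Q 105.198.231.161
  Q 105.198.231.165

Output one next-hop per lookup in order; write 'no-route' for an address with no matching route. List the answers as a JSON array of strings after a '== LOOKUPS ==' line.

Trace:
  add 105.198.224.0/20 -> H4 at depth 20
  - 105.198.224.0/20 clear@20
  add 10.48.0.0/12 -> H3 at depth 12
  add 0.0.0.0/0 -> H1 at depth 0
  add 57.174.242.0/23 -> H6 at depth 23
  - 10.48.0.0/12 clear@12
  lookup 57.174.242.8: bits 00111001101011101111001 walk d0:H1→d1:-→d2:-→d3:-→d4:-→d5:-→d6:-→d7:-→d8:-→d9:-→d10:-→d11:-→d12:-→d13:-→d14:-→d15:-→d16:-→d17:-→d18:-→d19:-→d20:-→d21:-→d22:-→d23:H6 -> H6
  lookup 57.174.242.0: bits 00111001101011101111001 walk d0:H1→d1:-→d2:-→d3:-→d4:-→d5:-→d6:-→d7:-→d8:-→d9:-→d10:-→d11:-→d12:-→d13:-→d14:-→d15:-→d16:-→d17:-→d18:-→d19:-→d20:-→d21:-→d22:-→d23:H6 -> H6
  add 105.198.231.161/32 -> H6 at depth 32
  lookup 56.38.116.97: bits 0011100 walk d0:H1→d1:-→d2:-→d3:-→d4:-→d5:-→d6:-→d7:- -> H1
  lookup 105.198.231.161: bits 01101001110001101110011110100001 walk d0:H1→d1:-→d2:-→d3:-→d4:-→d5:-→d6:-→d7:-→d8:-→d9:-→d10:-→d11:-→d12:-→d13:-→d14:-→d15:-→d16:-→d17:-→d18:-→d19:-→d20:-→d21:-→d22:-→d23:-→d24:-→d25:-→d26:-→d27:-→d28:-→d29:-→d30:-→d31:-→d32:H6 -> H6
  lookup 105.198.231.165: bits 01101001110001101110011110100 walk d0:H1→d1:-→d2:-→d3:-→d4:-→d5:-→d6:-→d7:-→d8:-→d9:-→d10:-→d11:-→d12:-→d13:-→d14:-→d15:-→d16:-→d17:-→d18:-→d19:-→d20:-→d21:-→d22:-→d23:-→d24:-→d25:-→d26:-→d27:-→d28:-→d29:- -> H1

== LOOKUPS ==
["H6","H6","H1","H6","H1"]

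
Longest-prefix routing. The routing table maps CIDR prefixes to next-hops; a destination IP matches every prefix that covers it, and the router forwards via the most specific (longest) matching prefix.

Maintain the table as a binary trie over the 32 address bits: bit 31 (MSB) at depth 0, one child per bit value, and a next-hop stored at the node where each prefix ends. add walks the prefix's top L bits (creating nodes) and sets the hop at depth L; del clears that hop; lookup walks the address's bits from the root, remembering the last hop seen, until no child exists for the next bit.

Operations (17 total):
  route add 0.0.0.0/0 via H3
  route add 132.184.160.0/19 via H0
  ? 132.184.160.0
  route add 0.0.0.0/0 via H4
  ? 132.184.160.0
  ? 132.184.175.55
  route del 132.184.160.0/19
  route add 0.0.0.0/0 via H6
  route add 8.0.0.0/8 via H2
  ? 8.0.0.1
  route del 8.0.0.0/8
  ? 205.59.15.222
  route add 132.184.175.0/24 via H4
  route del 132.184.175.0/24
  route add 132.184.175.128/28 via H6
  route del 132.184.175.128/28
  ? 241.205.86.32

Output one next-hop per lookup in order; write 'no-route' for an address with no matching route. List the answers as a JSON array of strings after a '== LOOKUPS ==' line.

Apply in order:
  + 0.0.0.0/0 (H3) depth=0
  + 132.184.160.0/19 (H0) depth=19
  lookup 132.184.160.0: bits 1000010010111000101 walk d0:H3→d1:-→d2:-→d3:-→d4:-→d5:-→d6:-→d7:-→d8:-→d9:-→d10:-→d11:-→d12:-→d13:-→d14:-→d15:-→d16:-→d17:-→d18:-→d19:H0 -> H0
  + 0.0.0.0/0 (H4) depth=0
  lookup 132.184.160.0: bits 1000010010111000101 walk d0:H4→d1:-→d2:-→d3:-→d4:-→d5:-→d6:-→d7:-→d8:-→d9:-→d10:-→d11:-→d12:-→d13:-→d14:-→d15:-→d16:-→d17:-→d18:-→d19:H0 -> H0
  lookup 132.184.175.55: bits 1000010010111000101 walk d0:H4→d1:-→d2:-→d3:-→d4:-→d5:-→d6:-→d7:-→d8:-→d9:-→d10:-→d11:-→d12:-→d13:-→d14:-→d15:-→d16:-→d17:-→d18:-→d19:H0 -> H0
  - 132.184.160.0/19 clear@19
  + 0.0.0.0/0 (H6) depth=0
  + 8.0.0.0/8 (H2) depth=8
  lookup 8.0.0.1: bits 00001000 walk d0:H6→d1:-→d2:-→d3:-→d4:-→d5:-→d6:-→d7:-→d8:H2 -> H2
  - 8.0.0.0/8 clear@8
  lookup 205.59.15.222: bits 1 walk d0:H6→d1:- -> H6
  + 132.184.175.0/24 (H4) depth=24
  - 132.184.175.0/24 clear@24
  + 132.184.175.128/28 (H6) depth=28
  - 132.184.175.128/28 clear@28
  lookup 241.205.86.32: bits 1 walk d0:H6→d1:- -> H6

== LOOKUPS ==
["H0","H0","H0","H2","H6","H6"]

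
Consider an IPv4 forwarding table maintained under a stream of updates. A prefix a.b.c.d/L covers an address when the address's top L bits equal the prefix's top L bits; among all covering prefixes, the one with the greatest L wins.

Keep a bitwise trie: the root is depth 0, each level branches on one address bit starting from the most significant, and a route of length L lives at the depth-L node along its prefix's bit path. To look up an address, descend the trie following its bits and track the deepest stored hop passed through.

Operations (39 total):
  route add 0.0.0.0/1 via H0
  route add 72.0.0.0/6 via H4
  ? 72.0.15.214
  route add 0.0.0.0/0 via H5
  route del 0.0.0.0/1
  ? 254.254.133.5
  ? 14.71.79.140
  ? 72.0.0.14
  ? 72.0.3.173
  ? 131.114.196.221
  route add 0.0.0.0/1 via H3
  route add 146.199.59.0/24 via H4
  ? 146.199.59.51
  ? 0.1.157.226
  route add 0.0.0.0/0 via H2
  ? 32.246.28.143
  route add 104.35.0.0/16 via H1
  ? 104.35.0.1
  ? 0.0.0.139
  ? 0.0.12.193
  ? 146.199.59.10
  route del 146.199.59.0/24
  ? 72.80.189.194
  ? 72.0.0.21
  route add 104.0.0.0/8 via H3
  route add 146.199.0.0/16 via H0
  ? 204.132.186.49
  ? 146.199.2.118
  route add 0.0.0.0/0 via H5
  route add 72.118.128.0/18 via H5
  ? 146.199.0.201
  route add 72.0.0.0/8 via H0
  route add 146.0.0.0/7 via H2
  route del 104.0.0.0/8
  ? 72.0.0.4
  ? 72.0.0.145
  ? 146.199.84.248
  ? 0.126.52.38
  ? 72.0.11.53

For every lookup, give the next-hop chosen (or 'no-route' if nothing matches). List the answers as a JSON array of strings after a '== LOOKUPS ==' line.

Trace:
  add 0.0.0.0/1 -> H0 at depth 1
  add 72.0.0.0/6 -> H4 at depth 6
  lookup 72.0.15.214: bits 010010 walk d0:-→d1:H0→d2:-→d3:-→d4:-→d5:-→d6:H4 -> H4
  add 0.0.0.0/0 -> H5 at depth 0
  del 0.0.0.0/1 (clear depth 1)
  lookup 254.254.133.5: bits ε walk d0:H5 -> H5
  lookup 14.71.79.140: bits 0 walk d0:H5→d1:- -> H5
  lookup 72.0.0.14: bits 010010 walk d0:H5→d1:-→d2:-→d3:-→d4:-→d5:-→d6:H4 -> H4
  lookup 72.0.3.173: bits 010010 walk d0:H5→d1:-→d2:-→d3:-→d4:-→d5:-→d6:H4 -> H4
  lookup 131.114.196.221: bits ε walk d0:H5 -> H5
  add 0.0.0.0/1 -> H3 at depth 1
  add 146.199.59.0/24 -> H4 at depth 24
  lookup 146.199.59.51: bits 100100101100011100111011 walk d0:H5→d1:-→d2:-→d3:-→d4:-→d5:-→d6:-→d7:-→d8:-→d9:-→d10:-→d11:-→d12:-→d13:-→d14:-→d15:-→d16:-→d17:-→d18:-→d19:-→d20:-→d21:-→d22:-→d23:-→d24:H4 -> H4
  lookup 0.1.157.226: bits 0 walk d0:H5→d1:H3 -> H3
  add 0.0.0.0/0 -> H2 at depth 0
  lookup 32.246.28.143: bits 0 walk d0:H2→d1:H3 -> H3
  add 104.35.0.0/16 -> H1 at depth 16
  lookup 104.35.0.1: bits 0110100000100011 walk d0:H2→d1:H3→d2:-→d3:-→d4:-→d5:-→d6:-→d7:-→d8:-→d9:-→d10:-→d11:-→d12:-→d13:-→d14:-→d15:-→d16:H1 -> H1
  lookup 0.0.0.139: bits 0 walk d0:H2→d1:H3 -> H3
  lookup 0.0.12.193: bits 0 walk d0:H2→d1:H3 -> H3
  lookup 146.199.59.10: bits 100100101100011100111011 walk d0:H2→d1:-→d2:-→d3:-→d4:-→d5:-→d6:-→d7:-→d8:-→d9:-→d10:-→d11:-→d12:-→d13:-→d14:-→d15:-→d16:-→d17:-→d18:-→d19:-→d20:-→d21:-→d22:-→d23:-→d24:H4 -> H4
  del 146.199.59.0/24 (clear depth 24)
  lookup 72.80.189.194: bits 010010 walk d0:H2→d1:H3→d2:-→d3:-→d4:-→d5:-→d6:H4 -> H4
  lookup 72.0.0.21: bits 010010 walk d0:H2→d1:H3→d2:-→d3:-→d4:-→d5:-→d6:H4 -> H4
  add 104.0.0.0/8 -> H3 at depth 8
  add 146.199.0.0/16 -> H0 at depth 16
  lookup 204.132.186.49: bits 1 walk d0:H2→d1:- -> H2
  lookup 146.199.2.118: bits 100100101100011100 walk d0:H2→d1:-→d2:-→d3:-→d4:-→d5:-→d6:-→d7:-→d8:-→d9:-→d10:-→d11:-→d12:-→d13:-→d14:-→d15:-→d16:H0→d17:-→d18:- -> H0
  add 0.0.0.0/0 -> H5 at depth 0
  add 72.118.128.0/18 -> H5 at depth 18
  lookup 146.199.0.201: bits 100100101100011100 walk d0:H5→d1:-→d2:-→d3:-→d4:-→d5:-→d6:-→d7:-→d8:-→d9:-→d10:-→d11:-→d12:-→d13:-→d14:-→d15:-→d16:H0→d17:-→d18:- -> H0
  add 72.0.0.0/8 -> H0 at depth 8
  add 146.0.0.0/7 -> H2 at depth 7
  del 104.0.0.0/8 (clear depth 8)
  lookup 72.0.0.4: bits 010010000 walk d0:H5→d1:H3→d2:-→d3:-→d4:-→d5:-→d6:H4→d7:-→d8:H0→d9:- -> H0
  lookup 72.0.0.145: bits 010010000 walk d0:H5→d1:H3→d2:-→d3:-→d4:-→d5:-→d6:H4→d7:-→d8:H0→d9:- -> H0
  lookup 146.199.84.248: bits 10010010110001110 walk d0:H5→d1:-→d2:-→d3:-→d4:-→d5:-→d6:-→d7:H2→d8:-→d9:-→d10:-→d11:-→d12:-→d13:-→d14:-→d15:-→d16:H0→d17:- -> H0
  lookup 0.126.52.38: bits 0 walk d0:H5→d1:H3 -> H3
  lookup 72.0.11.53: bits 010010000 walk d0:H5→d1:H3→d2:-→d3:-→d4:-→d5:-→d6:H4→d7:-→d8:H0→d9:- -> H0

== LOOKUPS ==
["H4","H5","H5","H4","H4","H5","H4","H3","H3","H1","H3","H3","H4","H4","H4","H2","H0","H0","H0","H0","H0","H3","H0"]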